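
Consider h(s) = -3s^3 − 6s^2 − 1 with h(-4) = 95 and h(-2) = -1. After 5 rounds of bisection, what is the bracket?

[-2.125, -2.0625]

h(-3) = 26 > 0, so the root lies in [-3, -2]
h(-2.5) = 8.375 > 0, so the root lies in [-2.5, -2]
h(-2.25) = 2.796875 > 0, so the root lies in [-2.25, -2]
h(-2.125) = 0.6934 > 0, so the root lies in [-2.125, -2]
h(-2.0625) = -0.2024 < 0, so the root lies in [-2.125, -2.0625]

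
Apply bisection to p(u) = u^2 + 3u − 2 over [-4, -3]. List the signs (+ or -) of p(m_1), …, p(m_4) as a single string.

-+++

midpoint -3.5: p = -0.25 < 0 → [-4, -3.5]
midpoint -3.75: p = 0.8125 > 0 → [-3.75, -3.5]
midpoint -3.625: p = 0.265625 > 0 → [-3.625, -3.5]
midpoint -3.5625: p = 0.0039 > 0 → [-3.5625, -3.5]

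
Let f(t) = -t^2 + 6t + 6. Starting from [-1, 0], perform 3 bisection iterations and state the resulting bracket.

midpoint -0.5: f = 2.75 > 0 → [-1, -0.5]
midpoint -0.75: f = 0.9375 > 0 → [-1, -0.75]
midpoint -0.875: f = -0.015625 < 0 → [-0.875, -0.75]

[-0.875, -0.75]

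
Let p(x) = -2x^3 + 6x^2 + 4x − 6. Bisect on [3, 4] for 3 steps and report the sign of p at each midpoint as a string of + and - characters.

x = 3.5 gives p = -4.25, negative; keep [3, 3.5]
x = 3.25 gives p = 1.71875, positive; keep [3.25, 3.5]
x = 3.375 gives p = -1.042969, negative; keep [3.25, 3.375]

-+-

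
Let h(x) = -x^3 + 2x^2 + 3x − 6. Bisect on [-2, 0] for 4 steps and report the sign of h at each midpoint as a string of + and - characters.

--+-

h(-1) = -6 < 0, so the root lies in [-2, -1]
h(-1.5) = -2.625 < 0, so the root lies in [-2, -1.5]
h(-1.75) = 0.234375 > 0, so the root lies in [-1.75, -1.5]
h(-1.625) = -1.3027 < 0, so the root lies in [-1.75, -1.625]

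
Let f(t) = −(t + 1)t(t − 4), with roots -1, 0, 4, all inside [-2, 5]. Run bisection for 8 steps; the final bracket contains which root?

m = 1.5, f(m) = 9.375 (+); new bracket [1.5, 5]
m = 3.25, f(m) = 10.359375 (+); new bracket [3.25, 5]
m = 4.125, f(m) = -2.642578 (−); new bracket [3.25, 4.125]
m = 3.6875, f(m) = 5.4016 (+); new bracket [3.6875, 4.125]
m = 3.90625, f(m) = 1.7967 (+); new bracket [3.90625, 4.125]
m = 4.015625, f(m) = -0.3147 (−); new bracket [3.90625, 4.015625]
m = 3.9609375, f(m) = 0.7676 (+); new bracket [3.9609375, 4.015625]
m = 3.98828125, f(m) = 0.2331 (+); new bracket [3.98828125, 4.015625]

4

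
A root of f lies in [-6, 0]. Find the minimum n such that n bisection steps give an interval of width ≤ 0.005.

Width after n steps is 6/2^n. Need 2^n ≥ 6/0.005 = 1200.
2^10 = 1024 < 1200 ≤ 2^11 = 2048, so n = 11.

11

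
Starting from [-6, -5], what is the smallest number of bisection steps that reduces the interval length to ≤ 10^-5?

17

Width after n steps is 1/2^n. Need 2^n ≥ 1/10^-5 = 100000.
2^16 = 65536 < 100000 ≤ 2^17 = 131072, so n = 17.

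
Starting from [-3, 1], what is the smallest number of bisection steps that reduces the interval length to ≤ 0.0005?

13

Width after n steps is 4/2^n. Need 2^n ≥ 4/0.0005 = 8000.
2^12 = 4096 < 8000 ≤ 2^13 = 8192, so n = 13.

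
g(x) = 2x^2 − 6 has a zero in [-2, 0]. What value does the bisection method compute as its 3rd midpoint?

-1.75

m = -1, g(m) = -4 (−); new bracket [-2, -1]
m = -1.5, g(m) = -1.5 (−); new bracket [-2, -1.5]
m = -1.75, g(m) = 0.125 (+); new bracket [-1.75, -1.5]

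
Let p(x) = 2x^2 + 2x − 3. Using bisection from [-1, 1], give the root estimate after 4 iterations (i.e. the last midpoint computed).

x = 0 gives p = -3, negative; keep [0, 1]
x = 0.5 gives p = -1.5, negative; keep [0.5, 1]
x = 0.75 gives p = -0.375, negative; keep [0.75, 1]
x = 0.875 gives p = 0.2812, positive; keep [0.75, 0.875]

0.875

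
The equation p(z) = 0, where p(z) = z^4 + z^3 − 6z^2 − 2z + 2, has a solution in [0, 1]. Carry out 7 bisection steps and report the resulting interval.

midpoint 0.5: p = -0.3125 < 0 → [0, 0.5]
midpoint 0.25: p = 1.144531 > 0 → [0.25, 0.5]
midpoint 0.375: p = 0.47876 > 0 → [0.375, 0.5]
midpoint 0.4375: p = 0.0969 > 0 → [0.4375, 0.5]
midpoint 0.46875: p = -0.1046 < 0 → [0.4375, 0.46875]
midpoint 0.453125: p = -0.003 < 0 → [0.4375, 0.453125]
midpoint 0.4453125: p = 0.0472 > 0 → [0.4453125, 0.453125]

[0.4453125, 0.453125]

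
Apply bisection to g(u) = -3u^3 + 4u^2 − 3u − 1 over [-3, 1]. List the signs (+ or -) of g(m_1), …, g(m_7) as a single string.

+-++---

g(-1) = 9 > 0, so the root lies in [-1, 1]
g(0) = -1 < 0, so the root lies in [-1, 0]
g(-0.5) = 1.875 > 0, so the root lies in [-0.5, 0]
g(-0.25) = 0.0469 > 0, so the root lies in [-0.25, 0]
g(-0.125) = -0.5566 < 0, so the root lies in [-0.25, -0.125]
g(-0.1875) = -0.2771 < 0, so the root lies in [-0.25, -0.1875]
g(-0.21875) = -0.1209 < 0, so the root lies in [-0.25, -0.21875]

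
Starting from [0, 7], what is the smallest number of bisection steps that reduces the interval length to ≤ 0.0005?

Width after n steps is 7/2^n. Need 2^n ≥ 7/0.0005 = 14000.
2^13 = 8192 < 14000 ≤ 2^14 = 16384, so n = 14.

14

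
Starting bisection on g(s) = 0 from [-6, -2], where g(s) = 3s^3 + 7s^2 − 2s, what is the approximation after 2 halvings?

-3

midpoint -4: g = -72 < 0 → [-4, -2]
midpoint -3: g = -12 < 0 → [-3, -2]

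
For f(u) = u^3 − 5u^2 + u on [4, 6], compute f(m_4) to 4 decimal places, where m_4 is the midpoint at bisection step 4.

f(5) = 5 > 0, so the root lies in [4, 5]
f(4.5) = -5.625 < 0, so the root lies in [4.5, 5]
f(4.75) = -0.890625 < 0, so the root lies in [4.75, 5]
f(4.875) = 1.9043 > 0, so the root lies in [4.75, 4.875]

1.9043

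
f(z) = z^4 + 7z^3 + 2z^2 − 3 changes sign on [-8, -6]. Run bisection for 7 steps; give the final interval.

midpoint -7: f = 95 > 0 → [-7, -6]
midpoint -6.5: f = -55.8125 < 0 → [-7, -6.5]
midpoint -6.75: f = 11.238281 > 0 → [-6.75, -6.5]
midpoint -6.625: f = -24.2595 < 0 → [-6.75, -6.625]
midpoint -6.6875: f = -7.0181 < 0 → [-6.75, -6.6875]
midpoint -6.71875: f = 1.9814 > 0 → [-6.71875, -6.6875]
midpoint -6.703125: f = -2.5502 < 0 → [-6.71875, -6.703125]

[-6.71875, -6.703125]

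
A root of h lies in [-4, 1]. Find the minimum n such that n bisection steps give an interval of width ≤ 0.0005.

14

Width after n steps is 5/2^n. Need 2^n ≥ 5/0.0005 = 10000.
2^13 = 8192 < 10000 ≤ 2^14 = 16384, so n = 14.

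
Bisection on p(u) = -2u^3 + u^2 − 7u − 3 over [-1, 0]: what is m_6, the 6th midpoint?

-0.390625

midpoint -0.5: p = 1 > 0 → [-0.5, 0]
midpoint -0.25: p = -1.15625 < 0 → [-0.5, -0.25]
midpoint -0.375: p = -0.128906 < 0 → [-0.5, -0.375]
midpoint -0.4375: p = 0.4214 > 0 → [-0.4375, -0.375]
midpoint -0.40625: p = 0.1429 > 0 → [-0.40625, -0.375]
midpoint -0.390625: p = 0.0062 > 0 → [-0.390625, -0.375]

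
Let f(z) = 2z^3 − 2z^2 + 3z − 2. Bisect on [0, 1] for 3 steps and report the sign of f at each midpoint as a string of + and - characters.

--+

f(0.5) = -0.75 < 0, so the root lies in [0.5, 1]
f(0.75) = -0.03125 < 0, so the root lies in [0.75, 1]
f(0.875) = 0.433594 > 0, so the root lies in [0.75, 0.875]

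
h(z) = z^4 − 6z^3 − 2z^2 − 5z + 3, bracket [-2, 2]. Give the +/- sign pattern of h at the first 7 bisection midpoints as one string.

+--++-+

z = 0 gives h = 3, positive; keep [0, 2]
z = 1 gives h = -9, negative; keep [0, 1]
z = 0.5 gives h = -0.6875, negative; keep [0, 0.5]
z = 0.25 gives h = 1.5352, positive; keep [0.25, 0.5]
z = 0.375 gives h = 0.5471, positive; keep [0.375, 0.5]
z = 0.4375 gives h = -0.0361, negative; keep [0.375, 0.4375]
z = 0.40625 gives h = 0.2636, positive; keep [0.40625, 0.4375]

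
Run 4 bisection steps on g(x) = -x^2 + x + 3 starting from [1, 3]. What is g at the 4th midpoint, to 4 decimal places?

g(2) = 1 > 0, so the root lies in [2, 3]
g(2.5) = -0.75 < 0, so the root lies in [2, 2.5]
g(2.25) = 0.1875 > 0, so the root lies in [2.25, 2.5]
g(2.375) = -0.2656 < 0, so the root lies in [2.25, 2.375]

-0.2656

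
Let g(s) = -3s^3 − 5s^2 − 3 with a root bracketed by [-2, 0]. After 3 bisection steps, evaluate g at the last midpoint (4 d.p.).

-2.2344

m = -1, g(m) = -5 (−); new bracket [-2, -1]
m = -1.5, g(m) = -4.125 (−); new bracket [-2, -1.5]
m = -1.75, g(m) = -2.234375 (−); new bracket [-2, -1.75]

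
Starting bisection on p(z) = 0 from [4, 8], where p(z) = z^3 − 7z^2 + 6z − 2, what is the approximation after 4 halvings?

6.25

p(6) = -2 < 0, so the root lies in [6, 8]
p(7) = 40 > 0, so the root lies in [6, 7]
p(6.5) = 15.875 > 0, so the root lies in [6, 6.5]
p(6.25) = 6.2031 > 0, so the root lies in [6, 6.25]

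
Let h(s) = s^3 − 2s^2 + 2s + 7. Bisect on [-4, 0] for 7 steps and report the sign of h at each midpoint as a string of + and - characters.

midpoint -2: h = -13 < 0 → [-2, 0]
midpoint -1: h = 2 > 0 → [-2, -1]
midpoint -1.5: h = -3.875 < 0 → [-1.5, -1]
midpoint -1.25: h = -0.5781 < 0 → [-1.25, -1]
midpoint -1.125: h = 0.7949 > 0 → [-1.25, -1.125]
midpoint -1.1875: h = 0.1301 > 0 → [-1.25, -1.1875]
midpoint -1.21875: h = -0.2185 < 0 → [-1.21875, -1.1875]

-+--++-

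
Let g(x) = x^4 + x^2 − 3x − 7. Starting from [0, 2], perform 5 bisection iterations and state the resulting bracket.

m = 1, g(m) = -8 (−); new bracket [1, 2]
m = 1.5, g(m) = -4.1875 (−); new bracket [1.5, 2]
m = 1.75, g(m) = 0.191406 (+); new bracket [1.5, 1.75]
m = 1.625, g(m) = -2.2615 (−); new bracket [1.625, 1.75]
m = 1.6875, g(m) = -1.1057 (−); new bracket [1.6875, 1.75]

[1.6875, 1.75]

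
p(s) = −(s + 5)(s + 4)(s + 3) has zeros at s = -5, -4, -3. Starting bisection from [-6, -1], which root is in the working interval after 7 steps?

-3

midpoint -3.5: p = 0.375 > 0 → [-3.5, -1]
midpoint -2.25: p = -3.609375 < 0 → [-3.5, -2.25]
midpoint -2.875: p = -0.298828 < 0 → [-3.5, -2.875]
midpoint -3.1875: p = 0.2761 > 0 → [-3.1875, -2.875]
midpoint -3.03125: p = 0.0596 > 0 → [-3.03125, -2.875]
midpoint -2.953125: p = -0.1004 < 0 → [-3.03125, -2.953125]
midpoint -2.9921875: p = -0.0158 < 0 → [-3.03125, -2.9921875]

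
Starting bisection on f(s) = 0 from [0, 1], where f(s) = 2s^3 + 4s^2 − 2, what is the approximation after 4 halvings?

0.5625

m = 0.5, f(m) = -0.75 (−); new bracket [0.5, 1]
m = 0.75, f(m) = 1.09375 (+); new bracket [0.5, 0.75]
m = 0.625, f(m) = 0.050781 (+); new bracket [0.5, 0.625]
m = 0.5625, f(m) = -0.3784 (−); new bracket [0.5625, 0.625]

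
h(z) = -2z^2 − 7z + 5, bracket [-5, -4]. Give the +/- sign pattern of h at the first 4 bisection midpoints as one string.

---+

m = -4.5, h(m) = -4 (−); new bracket [-4.5, -4]
m = -4.25, h(m) = -1.375 (−); new bracket [-4.25, -4]
m = -4.125, h(m) = -0.15625 (−); new bracket [-4.125, -4]
m = -4.0625, h(m) = 0.4297 (+); new bracket [-4.125, -4.0625]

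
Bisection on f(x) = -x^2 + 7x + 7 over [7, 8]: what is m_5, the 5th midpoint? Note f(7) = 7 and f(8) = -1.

f(7.5) = 3.25 > 0, so the root lies in [7.5, 8]
f(7.75) = 1.1875 > 0, so the root lies in [7.75, 8]
f(7.875) = 0.109375 > 0, so the root lies in [7.875, 8]
f(7.9375) = -0.4414 < 0, so the root lies in [7.875, 7.9375]
f(7.90625) = -0.165 < 0, so the root lies in [7.875, 7.90625]

7.90625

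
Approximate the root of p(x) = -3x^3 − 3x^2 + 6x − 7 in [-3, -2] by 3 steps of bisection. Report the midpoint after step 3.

-2.375

x = -2.5 gives p = 6.125, positive; keep [-2.5, -2]
x = -2.25 gives p = -1.515625, negative; keep [-2.5, -2.25]
x = -2.375 gives p = 2.017578, positive; keep [-2.375, -2.25]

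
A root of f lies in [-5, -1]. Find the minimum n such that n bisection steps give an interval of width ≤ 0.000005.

20

Width after n steps is 4/2^n. Need 2^n ≥ 4/0.000005 = 800000.
2^19 = 524288 < 800000 ≤ 2^20 = 1048576, so n = 20.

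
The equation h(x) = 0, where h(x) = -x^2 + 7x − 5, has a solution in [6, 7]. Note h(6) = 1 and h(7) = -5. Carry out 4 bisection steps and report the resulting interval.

h(6.5) = -1.75 < 0, so the root lies in [6, 6.5]
h(6.25) = -0.3125 < 0, so the root lies in [6, 6.25]
h(6.125) = 0.359375 > 0, so the root lies in [6.125, 6.25]
h(6.1875) = 0.0273 > 0, so the root lies in [6.1875, 6.25]

[6.1875, 6.25]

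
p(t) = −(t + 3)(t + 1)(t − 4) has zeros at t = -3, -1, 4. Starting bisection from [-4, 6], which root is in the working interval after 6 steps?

4

t = 1 gives p = 24, positive; keep [1, 6]
t = 3.5 gives p = 14.625, positive; keep [3.5, 6]
t = 4.75 gives p = -33.421875, negative; keep [3.5, 4.75]
t = 4.125 gives p = -4.5645, negative; keep [3.5, 4.125]
t = 3.8125 gives p = 6.1472, positive; keep [3.8125, 4.125]
t = 3.96875 gives p = 1.0821, positive; keep [3.96875, 4.125]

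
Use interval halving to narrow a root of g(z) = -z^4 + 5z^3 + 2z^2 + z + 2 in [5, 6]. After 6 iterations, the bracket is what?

m = 5.5, g(m) = -15.1875 (−); new bracket [5, 5.5]
m = 5.25, g(m) = 26.199219 (+); new bracket [5.25, 5.5]
m = 5.375, g(m) = 6.923584 (+); new bracket [5.375, 5.5]
m = 5.4375, g(m) = -3.7654 (−); new bracket [5.375, 5.4375]
m = 5.40625, g(m) = 1.6692 (+); new bracket [5.40625, 5.4375]
m = 5.421875, g(m) = -1.0254 (−); new bracket [5.40625, 5.421875]

[5.40625, 5.421875]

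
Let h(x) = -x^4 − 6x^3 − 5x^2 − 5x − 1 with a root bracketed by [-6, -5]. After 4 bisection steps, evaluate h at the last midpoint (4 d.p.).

midpoint -5.5: h = -41.5625 < 0 → [-5.5, -5]
midpoint -5.25: h = -4.035156 < 0 → [-5.25, -5]
midpoint -5.125: h = 11.081787 > 0 → [-5.25, -5.125]
midpoint -5.1875: h = 3.8088 > 0 → [-5.25, -5.1875]

3.8088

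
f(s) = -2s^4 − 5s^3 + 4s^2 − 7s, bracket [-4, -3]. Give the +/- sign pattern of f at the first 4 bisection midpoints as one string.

m = -3.5, f(m) = -12.25 (−); new bracket [-3.5, -3]
m = -3.25, f(m) = 13.507812 (+); new bracket [-3.5, -3.25]
m = -3.375, f(m) = 1.911621 (+); new bracket [-3.5, -3.375]
m = -3.4375, f(m) = -4.8323 (−); new bracket [-3.4375, -3.375]

-++-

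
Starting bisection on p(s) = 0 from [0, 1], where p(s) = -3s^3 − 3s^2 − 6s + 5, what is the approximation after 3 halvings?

0.625

midpoint 0.5: p = 0.875 > 0 → [0.5, 1]
midpoint 0.75: p = -2.453125 < 0 → [0.5, 0.75]
midpoint 0.625: p = -0.654297 < 0 → [0.5, 0.625]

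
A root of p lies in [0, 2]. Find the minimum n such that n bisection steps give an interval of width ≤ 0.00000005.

Width after n steps is 2/2^n. Need 2^n ≥ 2/0.00000005 = 40000000.
2^25 = 33554432 < 40000000 ≤ 2^26 = 67108864, so n = 26.

26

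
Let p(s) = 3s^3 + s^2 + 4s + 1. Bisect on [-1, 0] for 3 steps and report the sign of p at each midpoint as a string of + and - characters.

-+-

p(-0.5) = -1.125 < 0, so the root lies in [-0.5, 0]
p(-0.25) = 0.015625 > 0, so the root lies in [-0.5, -0.25]
p(-0.375) = -0.517578 < 0, so the root lies in [-0.375, -0.25]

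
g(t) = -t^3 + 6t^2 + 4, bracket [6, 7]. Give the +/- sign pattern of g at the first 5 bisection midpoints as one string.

---++

t = 6.5 gives g = -17.125, negative; keep [6, 6.5]
t = 6.25 gives g = -5.765625, negative; keep [6, 6.25]
t = 6.125 gives g = -0.689453, negative; keep [6, 6.125]
t = 6.0625 gives g = 1.7029, positive; keep [6.0625, 6.125]
t = 6.09375 gives g = 0.5187, positive; keep [6.09375, 6.125]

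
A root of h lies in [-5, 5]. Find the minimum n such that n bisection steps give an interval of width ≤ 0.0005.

Width after n steps is 10/2^n. Need 2^n ≥ 10/0.0005 = 20000.
2^14 = 16384 < 20000 ≤ 2^15 = 32768, so n = 15.

15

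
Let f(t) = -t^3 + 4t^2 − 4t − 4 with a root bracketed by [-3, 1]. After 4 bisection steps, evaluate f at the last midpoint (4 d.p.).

t = -1 gives f = 5, positive; keep [-1, 1]
t = 0 gives f = -4, negative; keep [-1, 0]
t = -0.5 gives f = -0.875, negative; keep [-1, -0.5]
t = -0.75 gives f = 1.6719, positive; keep [-0.75, -0.5]

1.6719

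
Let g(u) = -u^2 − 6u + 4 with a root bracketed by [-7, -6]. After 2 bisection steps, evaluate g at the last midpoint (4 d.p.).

midpoint -6.5: g = 0.75 > 0 → [-7, -6.5]
midpoint -6.75: g = -1.0625 < 0 → [-6.75, -6.5]

-1.0625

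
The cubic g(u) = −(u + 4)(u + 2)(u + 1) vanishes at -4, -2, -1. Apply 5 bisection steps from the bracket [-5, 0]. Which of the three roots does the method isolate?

m = -2.5, g(m) = -1.125 (−); new bracket [-5, -2.5]
m = -3.75, g(m) = -1.203125 (−); new bracket [-5, -3.75]
m = -4.375, g(m) = 3.005859 (+); new bracket [-4.375, -3.75]
m = -4.0625, g(m) = 0.3948 (+); new bracket [-4.0625, -3.75]
m = -3.90625, g(m) = -0.5194 (−); new bracket [-4.0625, -3.90625]

-4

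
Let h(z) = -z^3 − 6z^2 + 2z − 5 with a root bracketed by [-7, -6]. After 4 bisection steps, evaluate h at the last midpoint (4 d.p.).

h(-6.5) = 3.125 > 0, so the root lies in [-6.5, -6]
h(-6.25) = -7.734375 < 0, so the root lies in [-6.5, -6.25]
h(-6.375) = -2.509766 < 0, so the root lies in [-6.5, -6.375]
h(-6.4375) = 0.2556 > 0, so the root lies in [-6.4375, -6.375]

0.2556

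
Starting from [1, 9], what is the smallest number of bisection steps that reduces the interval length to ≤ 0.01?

Width after n steps is 8/2^n. Need 2^n ≥ 8/0.01 = 800.
2^9 = 512 < 800 ≤ 2^10 = 1024, so n = 10.

10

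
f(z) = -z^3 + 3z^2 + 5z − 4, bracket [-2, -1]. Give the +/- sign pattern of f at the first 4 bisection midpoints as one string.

midpoint -1.5: f = -1.375 < 0 → [-2, -1.5]
midpoint -1.75: f = 1.796875 > 0 → [-1.75, -1.5]
midpoint -1.625: f = 0.087891 > 0 → [-1.625, -1.5]
midpoint -1.5625: f = -0.6736 < 0 → [-1.625, -1.5625]

-++-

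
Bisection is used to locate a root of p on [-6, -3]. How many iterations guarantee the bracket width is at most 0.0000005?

23

Width after n steps is 3/2^n. Need 2^n ≥ 3/0.0000005 = 6000000.
2^22 = 4194304 < 6000000 ≤ 2^23 = 8388608, so n = 23.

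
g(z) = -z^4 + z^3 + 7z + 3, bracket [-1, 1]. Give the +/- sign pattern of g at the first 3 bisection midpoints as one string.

midpoint 0: g = 3 > 0 → [-1, 0]
midpoint -0.5: g = -0.6875 < 0 → [-0.5, 0]
midpoint -0.25: g = 1.230469 > 0 → [-0.5, -0.25]

+-+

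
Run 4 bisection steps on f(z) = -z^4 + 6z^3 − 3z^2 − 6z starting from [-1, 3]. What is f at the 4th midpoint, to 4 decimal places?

m = 1, f(m) = -4 (−); new bracket [1, 3]
m = 2, f(m) = 8 (+); new bracket [1, 2]
m = 1.5, f(m) = -0.5625 (−); new bracket [1.5, 2]
m = 1.75, f(m) = 3.0898 (+); new bracket [1.5, 1.75]

3.0898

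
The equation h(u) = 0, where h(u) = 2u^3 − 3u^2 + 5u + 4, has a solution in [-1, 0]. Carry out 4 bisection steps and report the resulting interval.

[-0.5625, -0.5]

h(-0.5) = 0.5 > 0, so the root lies in [-1, -0.5]
h(-0.75) = -2.28125 < 0, so the root lies in [-0.75, -0.5]
h(-0.625) = -0.785156 < 0, so the root lies in [-0.625, -0.5]
h(-0.5625) = -0.1177 < 0, so the root lies in [-0.5625, -0.5]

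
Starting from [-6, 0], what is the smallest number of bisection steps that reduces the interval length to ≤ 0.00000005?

27

Width after n steps is 6/2^n. Need 2^n ≥ 6/0.00000005 = 120000000.
2^26 = 67108864 < 120000000 ≤ 2^27 = 134217728, so n = 27.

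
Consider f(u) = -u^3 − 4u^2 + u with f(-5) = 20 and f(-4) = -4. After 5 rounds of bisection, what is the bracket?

u = -4.5 gives f = 5.625, positive; keep [-4.5, -4]
u = -4.25 gives f = 0.265625, positive; keep [-4.25, -4]
u = -4.125 gives f = -1.998047, negative; keep [-4.25, -4.125]
u = -4.1875 gives f = -0.8997, negative; keep [-4.25, -4.1875]
u = -4.21875 gives f = -0.3255, negative; keep [-4.25, -4.21875]

[-4.25, -4.21875]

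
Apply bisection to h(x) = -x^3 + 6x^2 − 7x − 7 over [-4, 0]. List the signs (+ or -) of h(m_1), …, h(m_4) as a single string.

++-+

m = -2, h(m) = 39 (+); new bracket [-2, 0]
m = -1, h(m) = 7 (+); new bracket [-1, 0]
m = -0.5, h(m) = -1.875 (−); new bracket [-1, -0.5]
m = -0.75, h(m) = 2.0469 (+); new bracket [-0.75, -0.5]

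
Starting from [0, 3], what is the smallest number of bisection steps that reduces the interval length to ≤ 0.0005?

Width after n steps is 3/2^n. Need 2^n ≥ 3/0.0005 = 6000.
2^12 = 4096 < 6000 ≤ 2^13 = 8192, so n = 13.

13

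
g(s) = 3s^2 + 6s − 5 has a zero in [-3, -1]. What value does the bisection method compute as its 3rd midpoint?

midpoint -2: g = -5 < 0 → [-3, -2]
midpoint -2.5: g = -1.25 < 0 → [-3, -2.5]
midpoint -2.75: g = 1.1875 > 0 → [-2.75, -2.5]

-2.75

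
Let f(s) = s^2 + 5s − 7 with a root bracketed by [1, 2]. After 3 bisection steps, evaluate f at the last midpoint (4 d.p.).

-0.1094

midpoint 1.5: f = 2.75 > 0 → [1, 1.5]
midpoint 1.25: f = 0.8125 > 0 → [1, 1.25]
midpoint 1.125: f = -0.109375 < 0 → [1.125, 1.25]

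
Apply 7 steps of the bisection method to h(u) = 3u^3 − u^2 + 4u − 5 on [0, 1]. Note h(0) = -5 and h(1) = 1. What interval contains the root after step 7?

[0.8984375, 0.90625]

m = 0.5, h(m) = -2.875 (−); new bracket [0.5, 1]
m = 0.75, h(m) = -1.296875 (−); new bracket [0.75, 1]
m = 0.875, h(m) = -0.255859 (−); new bracket [0.875, 1]
m = 0.9375, h(m) = 0.343 (+); new bracket [0.875, 0.9375]
m = 0.90625, h(m) = 0.0366 (+); new bracket [0.875, 0.90625]
m = 0.890625, h(m) = -0.1113 (−); new bracket [0.890625, 0.90625]
m = 0.8984375, h(m) = -0.0378 (−); new bracket [0.8984375, 0.90625]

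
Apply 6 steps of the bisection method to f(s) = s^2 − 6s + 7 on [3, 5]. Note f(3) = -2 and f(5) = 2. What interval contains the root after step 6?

[4.40625, 4.4375]

midpoint 4: f = -1 < 0 → [4, 5]
midpoint 4.5: f = 0.25 > 0 → [4, 4.5]
midpoint 4.25: f = -0.4375 < 0 → [4.25, 4.5]
midpoint 4.375: f = -0.1094 < 0 → [4.375, 4.5]
midpoint 4.4375: f = 0.0664 > 0 → [4.375, 4.4375]
midpoint 4.40625: f = -0.0225 < 0 → [4.40625, 4.4375]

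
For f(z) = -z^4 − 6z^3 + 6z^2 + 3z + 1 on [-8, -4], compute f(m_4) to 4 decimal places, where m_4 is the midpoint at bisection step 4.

f(-6) = 199 > 0, so the root lies in [-8, -6]
f(-7) = -69 < 0, so the root lies in [-7, -6]
f(-6.5) = 97.6875 > 0, so the root lies in [-7, -6.5]
f(-6.75) = 23.4648 > 0, so the root lies in [-7, -6.75]

23.4648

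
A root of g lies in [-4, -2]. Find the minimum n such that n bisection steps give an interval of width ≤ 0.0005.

Width after n steps is 2/2^n. Need 2^n ≥ 2/0.0005 = 4000.
2^11 = 2048 < 4000 ≤ 2^12 = 4096, so n = 12.

12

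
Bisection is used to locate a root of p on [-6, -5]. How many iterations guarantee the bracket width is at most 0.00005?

Width after n steps is 1/2^n. Need 2^n ≥ 1/0.00005 = 20000.
2^14 = 16384 < 20000 ≤ 2^15 = 32768, so n = 15.

15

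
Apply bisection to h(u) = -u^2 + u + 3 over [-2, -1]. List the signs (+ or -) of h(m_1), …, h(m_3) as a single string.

m = -1.5, h(m) = -0.75 (−); new bracket [-1.5, -1]
m = -1.25, h(m) = 0.1875 (+); new bracket [-1.5, -1.25]
m = -1.375, h(m) = -0.265625 (−); new bracket [-1.375, -1.25]

-+-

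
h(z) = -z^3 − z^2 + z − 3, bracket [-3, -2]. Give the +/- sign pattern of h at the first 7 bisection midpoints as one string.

h(-2.5) = 3.875 > 0, so the root lies in [-2.5, -2]
h(-2.25) = 1.078125 > 0, so the root lies in [-2.25, -2]
h(-2.125) = -0.044922 < 0, so the root lies in [-2.25, -2.125]
h(-2.1875) = 0.4949 > 0, so the root lies in [-2.1875, -2.125]
h(-2.15625) = 0.2196 > 0, so the root lies in [-2.15625, -2.125]
h(-2.140625) = 0.086 > 0, so the root lies in [-2.140625, -2.125]
h(-2.1328125) = 0.0202 > 0, so the root lies in [-2.1328125, -2.125]

++-++++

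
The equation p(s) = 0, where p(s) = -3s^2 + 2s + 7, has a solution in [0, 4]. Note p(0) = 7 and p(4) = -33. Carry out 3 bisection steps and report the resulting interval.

[1.5, 2]

m = 2, p(m) = -1 (−); new bracket [0, 2]
m = 1, p(m) = 6 (+); new bracket [1, 2]
m = 1.5, p(m) = 3.25 (+); new bracket [1.5, 2]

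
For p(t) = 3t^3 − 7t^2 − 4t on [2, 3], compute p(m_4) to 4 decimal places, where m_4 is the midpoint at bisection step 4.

midpoint 2.5: p = -6.875 < 0 → [2.5, 3]
midpoint 2.75: p = -1.546875 < 0 → [2.75, 3]
midpoint 2.875: p = 1.931641 > 0 → [2.75, 2.875]
midpoint 2.8125: p = 0.1208 > 0 → [2.75, 2.8125]

0.1208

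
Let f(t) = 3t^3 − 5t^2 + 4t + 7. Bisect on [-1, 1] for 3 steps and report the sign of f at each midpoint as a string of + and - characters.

++-

m = 0, f(m) = 7 (+); new bracket [-1, 0]
m = -0.5, f(m) = 3.375 (+); new bracket [-1, -0.5]
m = -0.75, f(m) = -0.078125 (−); new bracket [-0.75, -0.5]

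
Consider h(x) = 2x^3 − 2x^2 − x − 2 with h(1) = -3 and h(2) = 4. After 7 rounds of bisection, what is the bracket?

[1.65625, 1.6640625]

m = 1.5, h(m) = -1.25 (−); new bracket [1.5, 2]
m = 1.75, h(m) = 0.84375 (+); new bracket [1.5, 1.75]
m = 1.625, h(m) = -0.324219 (−); new bracket [1.625, 1.75]
m = 1.6875, h(m) = 0.228 (+); new bracket [1.625, 1.6875]
m = 1.65625, h(m) = -0.0558 (−); new bracket [1.65625, 1.6875]
m = 1.671875, h(m) = 0.0841 (+); new bracket [1.65625, 1.671875]
m = 1.6640625, h(m) = 0.0137 (+); new bracket [1.65625, 1.6640625]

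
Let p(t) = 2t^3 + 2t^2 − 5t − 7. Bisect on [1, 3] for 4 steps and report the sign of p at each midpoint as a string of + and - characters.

+-+-

p(2) = 7 > 0, so the root lies in [1, 2]
p(1.5) = -3.25 < 0, so the root lies in [1.5, 2]
p(1.75) = 1.09375 > 0, so the root lies in [1.5, 1.75]
p(1.625) = -1.2617 < 0, so the root lies in [1.625, 1.75]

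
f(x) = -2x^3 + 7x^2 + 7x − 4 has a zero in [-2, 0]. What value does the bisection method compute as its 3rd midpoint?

f(-1) = -2 < 0, so the root lies in [-2, -1]
f(-1.5) = 8 > 0, so the root lies in [-1.5, -1]
f(-1.25) = 2.09375 > 0, so the root lies in [-1.25, -1]

-1.25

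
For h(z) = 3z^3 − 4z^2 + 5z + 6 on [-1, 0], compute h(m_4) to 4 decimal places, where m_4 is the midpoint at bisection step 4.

-0.3030

h(-0.5) = 2.125 > 0, so the root lies in [-1, -0.5]
h(-0.75) = -1.265625 < 0, so the root lies in [-0.75, -0.5]
h(-0.625) = 0.580078 > 0, so the root lies in [-0.75, -0.625]
h(-0.6875) = -0.303 < 0, so the root lies in [-0.6875, -0.625]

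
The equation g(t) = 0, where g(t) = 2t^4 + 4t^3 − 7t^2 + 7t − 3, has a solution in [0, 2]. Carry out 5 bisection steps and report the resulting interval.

t = 1 gives g = 3, positive; keep [0, 1]
t = 0.5 gives g = -0.625, negative; keep [0.5, 1]
t = 0.75 gives g = 0.632812, positive; keep [0.5, 0.75]
t = 0.625 gives g = -0.0776, negative; keep [0.625, 0.75]
t = 0.6875 gives g = 0.2505, positive; keep [0.625, 0.6875]

[0.625, 0.6875]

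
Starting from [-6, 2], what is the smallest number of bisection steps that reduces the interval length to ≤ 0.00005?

18

Width after n steps is 8/2^n. Need 2^n ≥ 8/0.00005 = 160000.
2^17 = 131072 < 160000 ≤ 2^18 = 262144, so n = 18.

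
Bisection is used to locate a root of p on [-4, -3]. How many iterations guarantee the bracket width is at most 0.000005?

18

Width after n steps is 1/2^n. Need 2^n ≥ 1/0.000005 = 200000.
2^17 = 131072 < 200000 ≤ 2^18 = 262144, so n = 18.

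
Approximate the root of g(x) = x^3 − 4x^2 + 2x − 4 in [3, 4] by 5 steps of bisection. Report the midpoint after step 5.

m = 3.5, g(m) = -3.125 (−); new bracket [3.5, 4]
m = 3.75, g(m) = -0.015625 (−); new bracket [3.75, 4]
m = 3.875, g(m) = 1.873047 (+); new bracket [3.75, 3.875]
m = 3.8125, g(m) = 0.8997 (+); new bracket [3.75, 3.8125]
m = 3.78125, g(m) = 0.4348 (+); new bracket [3.75, 3.78125]

3.78125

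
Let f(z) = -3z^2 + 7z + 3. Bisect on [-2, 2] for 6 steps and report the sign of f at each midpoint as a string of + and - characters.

f(0) = 3 > 0, so the root lies in [-2, 0]
f(-1) = -7 < 0, so the root lies in [-1, 0]
f(-0.5) = -1.25 < 0, so the root lies in [-0.5, 0]
f(-0.25) = 1.0625 > 0, so the root lies in [-0.5, -0.25]
f(-0.375) = -0.0469 < 0, so the root lies in [-0.375, -0.25]
f(-0.3125) = 0.5195 > 0, so the root lies in [-0.375, -0.3125]

+--+-+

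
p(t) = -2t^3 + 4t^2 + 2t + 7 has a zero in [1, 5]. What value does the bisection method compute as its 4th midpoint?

midpoint 3: p = -5 < 0 → [1, 3]
midpoint 2: p = 11 > 0 → [2, 3]
midpoint 2.5: p = 5.75 > 0 → [2.5, 3]
midpoint 2.75: p = 1.1562 > 0 → [2.75, 3]

2.75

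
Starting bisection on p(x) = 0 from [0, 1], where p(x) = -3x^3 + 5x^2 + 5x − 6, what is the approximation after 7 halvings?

x = 0.5 gives p = -2.625, negative; keep [0.5, 1]
x = 0.75 gives p = -0.703125, negative; keep [0.75, 1]
x = 0.875 gives p = 0.193359, positive; keep [0.75, 0.875]
x = 0.8125 gives p = -0.2458, negative; keep [0.8125, 0.875]
x = 0.84375 gives p = -0.0237, negative; keep [0.84375, 0.875]
x = 0.859375 gives p = 0.0855, positive; keep [0.84375, 0.859375]
x = 0.8515625 gives p = 0.0311, positive; keep [0.84375, 0.8515625]

0.8515625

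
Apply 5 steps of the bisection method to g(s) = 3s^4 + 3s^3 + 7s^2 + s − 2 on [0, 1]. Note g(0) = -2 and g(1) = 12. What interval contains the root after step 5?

s = 0.5 gives g = 0.8125, positive; keep [0, 0.5]
s = 0.25 gives g = -1.253906, negative; keep [0.25, 0.5]
s = 0.375 gives g = -0.423096, negative; keep [0.375, 0.5]
s = 0.4375 gives g = 0.1385, positive; keep [0.375, 0.4375]
s = 0.40625 gives g = -0.1556, negative; keep [0.40625, 0.4375]

[0.40625, 0.4375]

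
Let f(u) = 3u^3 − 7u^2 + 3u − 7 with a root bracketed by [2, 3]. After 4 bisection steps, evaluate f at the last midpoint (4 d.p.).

-0.3967

midpoint 2.5: f = 3.625 > 0 → [2, 2.5]
midpoint 2.25: f = -1.515625 < 0 → [2.25, 2.5]
midpoint 2.375: f = 0.830078 > 0 → [2.25, 2.375]
midpoint 2.3125: f = -0.3967 < 0 → [2.3125, 2.375]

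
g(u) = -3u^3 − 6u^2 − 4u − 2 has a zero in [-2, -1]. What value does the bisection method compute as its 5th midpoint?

-1.40625

u = -1.5 gives g = 0.625, positive; keep [-1.5, -1]
u = -1.25 gives g = -0.515625, negative; keep [-1.5, -1.25]
u = -1.375 gives g = -0.044922, negative; keep [-1.5, -1.375]
u = -1.4375 gives g = 0.2629, positive; keep [-1.4375, -1.375]
u = -1.40625 gives g = 0.1025, positive; keep [-1.40625, -1.375]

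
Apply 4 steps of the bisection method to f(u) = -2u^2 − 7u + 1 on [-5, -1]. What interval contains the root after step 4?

f(-3) = 4 > 0, so the root lies in [-5, -3]
f(-4) = -3 < 0, so the root lies in [-4, -3]
f(-3.5) = 1 > 0, so the root lies in [-4, -3.5]
f(-3.75) = -0.875 < 0, so the root lies in [-3.75, -3.5]

[-3.75, -3.5]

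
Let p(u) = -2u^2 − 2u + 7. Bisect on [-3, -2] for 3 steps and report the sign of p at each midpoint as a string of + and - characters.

-++

p(-2.5) = -0.5 < 0, so the root lies in [-2.5, -2]
p(-2.25) = 1.375 > 0, so the root lies in [-2.5, -2.25]
p(-2.375) = 0.46875 > 0, so the root lies in [-2.5, -2.375]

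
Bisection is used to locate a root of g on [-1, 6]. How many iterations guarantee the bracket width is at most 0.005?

11

Width after n steps is 7/2^n. Need 2^n ≥ 7/0.005 = 1400.
2^10 = 1024 < 1400 ≤ 2^11 = 2048, so n = 11.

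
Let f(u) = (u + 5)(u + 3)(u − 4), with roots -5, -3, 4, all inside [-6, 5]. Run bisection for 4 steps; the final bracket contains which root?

4

u = -0.5 gives f = -50.625, negative; keep [-0.5, 5]
u = 2.25 gives f = -66.609375, negative; keep [2.25, 5]
u = 3.625 gives f = -21.427734, negative; keep [3.625, 5]
u = 4.3125 gives f = 21.2805, positive; keep [3.625, 4.3125]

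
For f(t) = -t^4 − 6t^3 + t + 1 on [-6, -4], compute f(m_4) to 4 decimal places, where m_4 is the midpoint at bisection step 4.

t = -5 gives f = 121, positive; keep [-6, -5]
t = -5.5 gives f = 78.6875, positive; keep [-6, -5.5]
t = -5.75 gives f = 42.777344, positive; keep [-6, -5.75]
t = -5.875 gives f = 20.4724, positive; keep [-6, -5.875]

20.4724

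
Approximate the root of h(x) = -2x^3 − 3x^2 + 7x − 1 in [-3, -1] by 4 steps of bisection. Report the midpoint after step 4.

m = -2, h(m) = -11 (−); new bracket [-3, -2]
m = -2.5, h(m) = -6 (−); new bracket [-3, -2.5]
m = -2.75, h(m) = -1.34375 (−); new bracket [-3, -2.75]
m = -2.875, h(m) = 1.6055 (+); new bracket [-2.875, -2.75]

-2.875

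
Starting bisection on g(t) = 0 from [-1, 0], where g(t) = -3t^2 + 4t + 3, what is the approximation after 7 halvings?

g(-0.5) = 0.25 > 0, so the root lies in [-1, -0.5]
g(-0.75) = -1.6875 < 0, so the root lies in [-0.75, -0.5]
g(-0.625) = -0.671875 < 0, so the root lies in [-0.625, -0.5]
g(-0.5625) = -0.1992 < 0, so the root lies in [-0.5625, -0.5]
g(-0.53125) = 0.0283 > 0, so the root lies in [-0.5625, -0.53125]
g(-0.546875) = -0.0847 < 0, so the root lies in [-0.546875, -0.53125]
g(-0.5390625) = -0.028 < 0, so the root lies in [-0.5390625, -0.53125]

-0.5390625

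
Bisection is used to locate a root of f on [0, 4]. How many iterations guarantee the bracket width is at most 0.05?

Width after n steps is 4/2^n. Need 2^n ≥ 4/0.05 = 80.
2^6 = 64 < 80 ≤ 2^7 = 128, so n = 7.

7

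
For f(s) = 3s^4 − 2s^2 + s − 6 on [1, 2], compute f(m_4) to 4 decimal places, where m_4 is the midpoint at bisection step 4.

0.7698

midpoint 1.5: f = 6.1875 > 0 → [1, 1.5]
midpoint 1.25: f = -0.550781 < 0 → [1.25, 1.5]
midpoint 1.375: f = 2.317139 > 0 → [1.25, 1.375]
midpoint 1.3125: f = 0.7698 > 0 → [1.25, 1.3125]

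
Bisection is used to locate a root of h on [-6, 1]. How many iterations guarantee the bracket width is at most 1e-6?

23

Width after n steps is 7/2^n. Need 2^n ≥ 7/1e-6 = 7000000.
2^22 = 4194304 < 7000000 ≤ 2^23 = 8388608, so n = 23.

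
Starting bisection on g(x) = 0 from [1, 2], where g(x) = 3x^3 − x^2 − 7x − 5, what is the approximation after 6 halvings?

midpoint 1.5: g = -7.625 < 0 → [1.5, 2]
midpoint 1.75: g = -4.234375 < 0 → [1.75, 2]
midpoint 1.875: g = -1.865234 < 0 → [1.875, 2]
midpoint 1.9375: g = -0.4968 < 0 → [1.9375, 2]
midpoint 1.96875: g = 0.2353 > 0 → [1.9375, 1.96875]
midpoint 1.953125: g = -0.1348 < 0 → [1.953125, 1.96875]

1.953125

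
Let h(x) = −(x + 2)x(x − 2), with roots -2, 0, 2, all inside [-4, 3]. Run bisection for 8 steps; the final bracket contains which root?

m = -0.5, h(m) = -1.875 (−); new bracket [-4, -0.5]
m = -2.25, h(m) = 2.390625 (+); new bracket [-2.25, -0.5]
m = -1.375, h(m) = -2.900391 (−); new bracket [-2.25, -1.375]
m = -1.8125, h(m) = -1.2957 (−); new bracket [-2.25, -1.8125]
m = -2.03125, h(m) = 0.2559 (+); new bracket [-2.03125, -1.8125]
m = -1.921875, h(m) = -0.5889 (−); new bracket [-2.03125, -1.921875]
m = -1.9765625, h(m) = -0.1842 (−); new bracket [-2.03125, -1.9765625]
m = -2.00390625, h(m) = 0.0313 (+); new bracket [-2.00390625, -1.9765625]

-2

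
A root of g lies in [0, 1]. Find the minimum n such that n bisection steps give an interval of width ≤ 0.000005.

18

Width after n steps is 1/2^n. Need 2^n ≥ 1/0.000005 = 200000.
2^17 = 131072 < 200000 ≤ 2^18 = 262144, so n = 18.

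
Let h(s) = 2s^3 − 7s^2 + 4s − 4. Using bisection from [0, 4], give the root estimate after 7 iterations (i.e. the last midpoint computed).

m = 2, h(m) = -8 (−); new bracket [2, 4]
m = 3, h(m) = -1 (−); new bracket [3, 4]
m = 3.5, h(m) = 10 (+); new bracket [3, 3.5]
m = 3.25, h(m) = 3.7188 (+); new bracket [3, 3.25]
m = 3.125, h(m) = 1.1758 (+); new bracket [3, 3.125]
m = 3.0625, h(m) = 0.0435 (+); new bracket [3, 3.0625]
m = 3.03125, h(m) = -0.4892 (−); new bracket [3.03125, 3.0625]

3.03125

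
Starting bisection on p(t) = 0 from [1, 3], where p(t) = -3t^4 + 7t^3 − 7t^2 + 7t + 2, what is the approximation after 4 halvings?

1.875

m = 2, p(m) = -4 (−); new bracket [1, 2]
m = 1.5, p(m) = 5.1875 (+); new bracket [1.5, 2]
m = 1.75, p(m) = 2.191406 (+); new bracket [1.75, 2]
m = 1.875, p(m) = -0.4207 (−); new bracket [1.75, 1.875]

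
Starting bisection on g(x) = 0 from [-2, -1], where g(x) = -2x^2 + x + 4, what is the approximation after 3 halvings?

midpoint -1.5: g = -2 < 0 → [-1.5, -1]
midpoint -1.25: g = -0.375 < 0 → [-1.25, -1]
midpoint -1.125: g = 0.34375 > 0 → [-1.25, -1.125]

-1.125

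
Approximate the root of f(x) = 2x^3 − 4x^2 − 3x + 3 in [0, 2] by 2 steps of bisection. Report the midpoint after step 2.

f(1) = -2 < 0, so the root lies in [0, 1]
f(0.5) = 0.75 > 0, so the root lies in [0.5, 1]

0.5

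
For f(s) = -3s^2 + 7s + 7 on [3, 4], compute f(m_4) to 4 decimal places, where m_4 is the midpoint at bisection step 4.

0.3008

f(3.5) = -5.25 < 0, so the root lies in [3, 3.5]
f(3.25) = -1.9375 < 0, so the root lies in [3, 3.25]
f(3.125) = -0.421875 < 0, so the root lies in [3, 3.125]
f(3.0625) = 0.3008 > 0, so the root lies in [3.0625, 3.125]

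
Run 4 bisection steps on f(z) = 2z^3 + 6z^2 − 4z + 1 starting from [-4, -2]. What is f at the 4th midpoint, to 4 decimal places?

-0.9258

m = -3, f(m) = 13 (+); new bracket [-4, -3]
m = -3.5, f(m) = 2.75 (+); new bracket [-4, -3.5]
m = -3.75, f(m) = -5.09375 (−); new bracket [-3.75, -3.5]
m = -3.625, f(m) = -0.9258 (−); new bracket [-3.625, -3.5]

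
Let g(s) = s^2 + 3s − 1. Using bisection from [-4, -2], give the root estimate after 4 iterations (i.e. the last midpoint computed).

-3.375

m = -3, g(m) = -1 (−); new bracket [-4, -3]
m = -3.5, g(m) = 0.75 (+); new bracket [-3.5, -3]
m = -3.25, g(m) = -0.1875 (−); new bracket [-3.5, -3.25]
m = -3.375, g(m) = 0.2656 (+); new bracket [-3.375, -3.25]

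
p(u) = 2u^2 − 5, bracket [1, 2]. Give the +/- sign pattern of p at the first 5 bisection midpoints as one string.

-++-+

p(1.5) = -0.5 < 0, so the root lies in [1.5, 2]
p(1.75) = 1.125 > 0, so the root lies in [1.5, 1.75]
p(1.625) = 0.28125 > 0, so the root lies in [1.5, 1.625]
p(1.5625) = -0.1172 < 0, so the root lies in [1.5625, 1.625]
p(1.59375) = 0.0801 > 0, so the root lies in [1.5625, 1.59375]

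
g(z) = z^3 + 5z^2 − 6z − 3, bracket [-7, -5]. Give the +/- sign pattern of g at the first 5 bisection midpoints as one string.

-+++-

z = -6 gives g = -3, negative; keep [-6, -5]
z = -5.5 gives g = 14.875, positive; keep [-6, -5.5]
z = -5.75 gives g = 6.703125, positive; keep [-6, -5.75]
z = -5.875 gives g = 2.0488, positive; keep [-6, -5.875]
z = -5.9375 gives g = -0.4255, negative; keep [-5.9375, -5.875]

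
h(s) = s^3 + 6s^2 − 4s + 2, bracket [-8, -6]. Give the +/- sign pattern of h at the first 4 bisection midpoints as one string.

-+-+

m = -7, h(m) = -19 (−); new bracket [-7, -6]
m = -6.5, h(m) = 6.875 (+); new bracket [-7, -6.5]
m = -6.75, h(m) = -5.171875 (−); new bracket [-6.75, -6.5]
m = -6.625, h(m) = 1.0684 (+); new bracket [-6.75, -6.625]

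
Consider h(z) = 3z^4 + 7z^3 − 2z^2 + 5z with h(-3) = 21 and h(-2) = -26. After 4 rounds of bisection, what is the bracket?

m = -2.5, h(m) = -17.1875 (−); new bracket [-3, -2.5]
m = -2.75, h(m) = -2.878906 (−); new bracket [-3, -2.75]
m = -2.875, h(m) = 7.709717 (+); new bracket [-2.875, -2.75]
m = -2.8125, h(m) = 2.0977 (+); new bracket [-2.8125, -2.75]

[-2.8125, -2.75]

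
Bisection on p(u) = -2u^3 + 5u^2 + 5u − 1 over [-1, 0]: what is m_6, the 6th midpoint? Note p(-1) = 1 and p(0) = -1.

-0.890625

u = -0.5 gives p = -2, negative; keep [-1, -0.5]
u = -0.75 gives p = -1.09375, negative; keep [-1, -0.75]
u = -0.875 gives p = -0.207031, negative; keep [-1, -0.875]
u = -0.9375 gives p = 0.355, positive; keep [-0.9375, -0.875]
u = -0.90625 gives p = 0.0638, positive; keep [-0.90625, -0.875]
u = -0.890625 gives p = -0.0742, negative; keep [-0.90625, -0.890625]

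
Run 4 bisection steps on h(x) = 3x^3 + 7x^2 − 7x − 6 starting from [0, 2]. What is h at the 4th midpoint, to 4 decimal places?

midpoint 1: h = -3 < 0 → [1, 2]
midpoint 1.5: h = 9.375 > 0 → [1, 1.5]
midpoint 1.25: h = 2.046875 > 0 → [1, 1.25]
midpoint 1.125: h = -0.7441 < 0 → [1.125, 1.25]

-0.7441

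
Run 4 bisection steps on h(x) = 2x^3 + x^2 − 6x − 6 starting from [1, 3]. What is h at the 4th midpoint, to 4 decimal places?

-0.5508

x = 2 gives h = 2, positive; keep [1, 2]
x = 1.5 gives h = -6, negative; keep [1.5, 2]
x = 1.75 gives h = -2.71875, negative; keep [1.75, 2]
x = 1.875 gives h = -0.5508, negative; keep [1.875, 2]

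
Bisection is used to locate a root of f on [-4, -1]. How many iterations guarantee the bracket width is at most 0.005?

10

Width after n steps is 3/2^n. Need 2^n ≥ 3/0.005 = 600.
2^9 = 512 < 600 ≤ 2^10 = 1024, so n = 10.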